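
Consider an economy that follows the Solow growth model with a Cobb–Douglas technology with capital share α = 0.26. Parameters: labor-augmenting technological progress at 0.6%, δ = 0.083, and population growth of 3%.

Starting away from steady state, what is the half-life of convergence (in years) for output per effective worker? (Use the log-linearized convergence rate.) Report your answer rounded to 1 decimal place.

about 7.9 years

Near the steady state the convergence rate is λ = (1 − α)(n + g + δ).
λ = (1 − 0.26) × 0.119 = 0.74 × 0.119 = 0.08806
Half-life = ln 2 / λ = 0.6931 / 0.08806 ≈ 7.87 years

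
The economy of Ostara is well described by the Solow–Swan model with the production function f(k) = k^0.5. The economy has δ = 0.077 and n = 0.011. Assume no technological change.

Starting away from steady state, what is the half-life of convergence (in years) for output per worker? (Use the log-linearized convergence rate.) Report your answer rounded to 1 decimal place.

Near the steady state the convergence rate is λ = (1 − α)(n + δ).
λ = (1 − 0.5) × 0.088 = 0.5 × 0.088 = 0.0440
Half-life = ln 2 / λ = 0.6931 / 0.0440 ≈ 15.75 years

t_½ ≈ 15.8 years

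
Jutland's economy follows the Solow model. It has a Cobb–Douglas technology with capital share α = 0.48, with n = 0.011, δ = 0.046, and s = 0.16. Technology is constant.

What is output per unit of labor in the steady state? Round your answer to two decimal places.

y* ≈ 2.59

At the steady state, Δk = 0, so s·k^α = (n + δ)·k.
Rearranging, k^(1−α) = s / (n + δ).
k^0.52 = 0.16 / (0.011 + 0.046) = 0.16 / 0.057 = 2.8070
k* = 2.8070^(1/0.52) ≈ 7.2779
y* = (k*)^α = 7.2779^0.48 ≈ 2.5928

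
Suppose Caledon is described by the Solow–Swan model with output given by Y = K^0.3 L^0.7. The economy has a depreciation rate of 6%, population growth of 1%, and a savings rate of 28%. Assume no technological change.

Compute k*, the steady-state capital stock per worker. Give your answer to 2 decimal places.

At the steady state, Δk = 0, so s·k^α = (n + δ)·k.
Rearranging, k^(1−α) = s / (n + δ).
k^0.7 = 0.28 / (0.010 + 0.060) = 0.28 / 0.070 = 4.0000
k* = 4.0000^(1/0.7) ≈ 7.2458

k* ≈ 7.25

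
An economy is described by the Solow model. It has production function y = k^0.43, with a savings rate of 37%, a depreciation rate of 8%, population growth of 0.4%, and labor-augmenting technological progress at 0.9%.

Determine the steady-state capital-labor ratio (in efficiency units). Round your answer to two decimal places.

In steady state, investment equals break-even investment: s·k^α = (n + g + δ)·k.
Dividing both sides by k: k^(1−α) = s / (n + g + δ).
k^0.57 = 0.37 / (0.004 + 0.009 + 0.080) = 0.37 / 0.093 = 3.9785
k* = 3.9785^(1/0.57) ≈ 11.2756

k* = 11.28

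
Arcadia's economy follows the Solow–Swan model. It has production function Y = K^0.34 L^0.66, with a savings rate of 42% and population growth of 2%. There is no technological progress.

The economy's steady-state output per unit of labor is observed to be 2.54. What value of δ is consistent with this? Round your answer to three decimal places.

δ ≈ 0.049

At the steady state, Δk = 0, so s·k^α = (n + δ)·k.
Since y* = [s/(n + δ)]^(α/(1−α)), we have s/(n + δ) = (y*)^((1−α)/α) = 2.54^1.9412 = 6.1075.
Therefore n + δ = s / 6.1075 = 0.42 / 6.1075 = 0.0688, so δ = 0.0688 − 0.020 = 0.0488.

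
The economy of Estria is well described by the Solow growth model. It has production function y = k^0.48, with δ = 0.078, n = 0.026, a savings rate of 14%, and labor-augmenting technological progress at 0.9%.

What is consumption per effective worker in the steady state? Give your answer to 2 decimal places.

c* ≈ 1.05

Steady state requires s·f(k) = (n + g + δ)·k, i.e. s·k^α = (n + g + δ)·k.
Rearranging, k^(1−α) = s / (n + g + δ).
k^0.52 = 0.14 / (0.026 + 0.009 + 0.078) = 0.14 / 0.113 = 1.2389
k* = 1.2389^(1/0.52) ≈ 1.5098
y* = (k*)^α = 1.5098^0.48 ≈ 1.2187
c* = (1 − s)·y* = (1 − 0.14) × 1.2187 ≈ 1.0481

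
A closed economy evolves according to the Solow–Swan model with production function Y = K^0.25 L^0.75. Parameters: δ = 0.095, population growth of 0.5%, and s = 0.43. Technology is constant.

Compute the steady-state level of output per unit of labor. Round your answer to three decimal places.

At the steady state, Δk = 0, so s·k^α = (n + δ)·k.
Dividing both sides by k: k^(1−α) = s / (n + δ).
k^0.75 = 0.43 / (0.005 + 0.095) = 0.43 / 0.100 = 4.3000
k* = 4.3000^(1/0.75) ≈ 6.9924
y* = (k*)^α = 6.9924^0.25 ≈ 1.6261

y* ≈ 1.626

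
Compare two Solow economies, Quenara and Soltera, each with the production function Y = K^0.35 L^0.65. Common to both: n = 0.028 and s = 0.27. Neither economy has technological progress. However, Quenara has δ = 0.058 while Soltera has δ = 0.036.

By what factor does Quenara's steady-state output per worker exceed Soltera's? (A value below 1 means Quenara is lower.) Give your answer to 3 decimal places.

Steady-state y* = [s/(n + δ)]^(α/(1−α)), so the ratio is [ (s_Q/(n + δ)_Q) / (s_S/(n + δ)_S) ]^0.5385.
s_Q/(n + δ)_Q = 0.27/0.086 = 3.1395; s_S/(n + δ)_S = 0.27/0.064 = 4.2188.
Ratio = (3.1395/4.2188)^0.5385 = 0.7442^0.5385 ≈ 0.8529

ratio ≈ 0.853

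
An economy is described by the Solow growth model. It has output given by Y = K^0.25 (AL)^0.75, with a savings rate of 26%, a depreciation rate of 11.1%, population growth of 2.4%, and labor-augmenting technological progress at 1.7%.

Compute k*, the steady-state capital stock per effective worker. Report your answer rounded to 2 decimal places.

k* = 2.05

At the steady state, Δk = 0, so s·k^α = (n + g + δ)·k.
Dividing both sides by k: k^(1−α) = s / (n + g + δ).
k^0.75 = 0.26 / (0.024 + 0.017 + 0.111) = 0.26 / 0.152 = 1.7105
k* = 1.7105^(1/0.75) ≈ 2.0456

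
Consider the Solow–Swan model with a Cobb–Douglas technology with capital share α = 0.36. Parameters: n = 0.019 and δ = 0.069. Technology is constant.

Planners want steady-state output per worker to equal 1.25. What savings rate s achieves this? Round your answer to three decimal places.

s ≈ 0.131

In steady state, investment equals break-even investment: s·k^α = (n + δ)·k.
Since y* = [s/(n + δ)]^(α/(1−α)), we have s/(n + δ) = (y*)^((1−α)/α) = 1.25^1.7778 = 1.4869.
Therefore s = 1.4869 × (n + δ) = 1.4869 × 0.088 = 0.1308.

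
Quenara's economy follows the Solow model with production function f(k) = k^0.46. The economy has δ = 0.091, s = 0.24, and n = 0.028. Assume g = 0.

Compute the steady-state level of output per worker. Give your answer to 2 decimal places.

At the steady state, Δk = 0, so s·k^α = (n + δ)·k.
Rearranging, k^(1−α) = s / (n + δ).
k^0.54 = 0.24 / (0.028 + 0.091) = 0.24 / 0.119 = 2.0168
k* = 2.0168^(1/0.54) ≈ 3.6660
y* = (k*)^α = 3.6660^0.46 ≈ 1.8177

y* ≈ 1.82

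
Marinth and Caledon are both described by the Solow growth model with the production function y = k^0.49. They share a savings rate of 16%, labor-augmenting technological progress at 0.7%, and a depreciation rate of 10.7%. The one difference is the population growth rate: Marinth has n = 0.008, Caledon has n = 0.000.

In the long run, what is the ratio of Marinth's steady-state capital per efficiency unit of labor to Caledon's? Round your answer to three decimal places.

Steady-state k* = [s/(n + g + δ)]^(1/(1−α)), so the ratio is [ (s_M/(n + g + δ)_M) / (s_C/(n + g + δ)_C) ]^1.9608.
s_M/(n + g + δ)_M = 0.16/0.122 = 1.3115; s_C/(n + g + δ)_C = 0.16/0.114 = 1.4035.
Ratio = (1.3115/1.4035)^1.9608 = 0.9344^1.9608 ≈ 0.8754

k*_M / k*_C ≈ 0.875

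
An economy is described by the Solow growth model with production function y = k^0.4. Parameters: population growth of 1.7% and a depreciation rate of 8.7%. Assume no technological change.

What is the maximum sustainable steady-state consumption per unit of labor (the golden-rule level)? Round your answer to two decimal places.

c_gold ≈ 1.47

At the golden rule, f'(k) = n + δ, so α·k^(α−1) = n + δ and k_gold = (α/(n + δ))^(1/(1−α)).
k_gold = (0.4/0.104)^(1/0.6) = 3.8462^1.6667 ≈ 9.4422
c_gold = f(k_gold) − (n + δ)·k_gold = 2.4549 − 0.104×9.4422 ≈ 1.4729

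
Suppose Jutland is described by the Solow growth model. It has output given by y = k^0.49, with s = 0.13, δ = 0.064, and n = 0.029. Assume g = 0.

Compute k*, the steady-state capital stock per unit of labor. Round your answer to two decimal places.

At the steady state, Δk = 0, so s·k^α = (n + δ)·k.
Rearranging, k^(1−α) = s / (n + δ).
k^0.51 = 0.13 / (0.029 + 0.064) = 0.13 / 0.093 = 1.3978
k* = 1.3978^(1/0.51) ≈ 1.9284

k* = 1.93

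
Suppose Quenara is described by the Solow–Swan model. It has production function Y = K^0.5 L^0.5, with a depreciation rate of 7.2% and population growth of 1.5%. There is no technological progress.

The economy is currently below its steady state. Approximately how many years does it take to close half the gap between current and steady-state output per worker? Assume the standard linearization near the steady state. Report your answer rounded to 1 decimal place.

about 15.9 years

Near the steady state the convergence rate is λ = (1 − α)(n + δ).
λ = (1 − 0.5) × 0.087 = 0.5 × 0.087 = 0.0435
Half-life = ln 2 / λ = 0.6931 / 0.0435 ≈ 15.93 years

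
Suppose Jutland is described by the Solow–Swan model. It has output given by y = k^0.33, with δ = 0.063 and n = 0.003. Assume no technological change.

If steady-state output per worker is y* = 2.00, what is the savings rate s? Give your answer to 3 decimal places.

s ≈ 0.270

Steady state requires s·f(k) = (n + δ)·k, i.e. s·k^α = (n + δ)·k.
Since y* = [s/(n + δ)]^(α/(1−α)), we have s/(n + δ) = (y*)^((1−α)/α) = 2.00^2.0303 = 4.0849.
Therefore s = 4.0849 × (n + δ) = 4.0849 × 0.066 = 0.2696.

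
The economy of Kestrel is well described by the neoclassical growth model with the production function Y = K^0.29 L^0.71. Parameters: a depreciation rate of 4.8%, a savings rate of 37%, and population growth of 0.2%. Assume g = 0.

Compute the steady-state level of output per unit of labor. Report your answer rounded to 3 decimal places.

In steady state, investment equals break-even investment: s·k^α = (n + δ)·k.
Dividing both sides by k: k^(1−α) = s / (n + δ).
k^0.71 = 0.37 / (0.002 + 0.048) = 0.37 / 0.050 = 7.4000
k* = 7.4000^(1/0.71) ≈ 16.7598
y* = (k*)^α = 16.7598^0.29 ≈ 2.2648

y* ≈ 2.265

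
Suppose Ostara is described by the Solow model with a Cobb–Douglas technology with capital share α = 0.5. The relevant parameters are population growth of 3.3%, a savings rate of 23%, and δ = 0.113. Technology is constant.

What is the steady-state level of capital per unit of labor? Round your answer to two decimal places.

At the steady state, Δk = 0, so s·k^α = (n + δ)·k.
Rearranging, k^(1−α) = s / (n + δ).
k^0.5 = 0.23 / (0.033 + 0.113) = 0.23 / 0.146 = 1.5753
k* = 1.5753^(1/0.5) ≈ 2.4816

k* ≈ 2.48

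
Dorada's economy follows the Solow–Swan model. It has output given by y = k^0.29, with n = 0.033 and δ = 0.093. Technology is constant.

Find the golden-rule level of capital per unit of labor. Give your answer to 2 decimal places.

k_gold ≈ 3.24

The golden rule sets f'(k) = n + δ, i.e. α·k^(α−1) = n + δ.
So k^(1−α) = α / (n + δ) = 0.29 / 0.126 = 2.3016.
k_gold = 2.3016^(1/0.71) ≈ 3.2352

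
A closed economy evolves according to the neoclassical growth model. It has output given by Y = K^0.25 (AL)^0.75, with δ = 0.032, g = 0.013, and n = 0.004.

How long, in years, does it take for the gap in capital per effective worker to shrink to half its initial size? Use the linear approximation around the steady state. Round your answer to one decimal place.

t_½ ≈ 18.9 years

Near the steady state the convergence rate is λ = (1 − α)(n + g + δ).
λ = (1 − 0.25) × 0.049 = 0.75 × 0.049 = 0.03675
Half-life = ln 2 / λ = 0.6931 / 0.03675 ≈ 18.86 years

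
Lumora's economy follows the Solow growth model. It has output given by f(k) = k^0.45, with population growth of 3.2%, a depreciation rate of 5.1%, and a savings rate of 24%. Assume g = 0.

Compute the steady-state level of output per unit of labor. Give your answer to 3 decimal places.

y* ≈ 2.384

At the steady state, Δk = 0, so s·k^α = (n + δ)·k.
Rearranging, k^(1−α) = s / (n + δ).
k^0.55 = 0.24 / (0.032 + 0.051) = 0.24 / 0.083 = 2.8916
k* = 2.8916^(1/0.55) ≈ 6.8934
y* = (k*)^α = 6.8934^0.45 ≈ 2.3839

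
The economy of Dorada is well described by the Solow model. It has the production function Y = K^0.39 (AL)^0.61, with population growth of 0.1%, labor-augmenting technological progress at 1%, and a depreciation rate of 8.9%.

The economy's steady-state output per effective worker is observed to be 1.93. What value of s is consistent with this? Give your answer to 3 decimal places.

s ≈ 0.280

At the steady state, Δk = 0, so s·k^α = (n + g + δ)·k.
Since y* = [s/(n + g + δ)]^(α/(1−α)), we have s/(n + g + δ) = (y*)^((1−α)/α) = 1.93^1.5641 = 2.7967.
Therefore s = 2.7967 × (n + g + δ) = 2.7967 × 0.100 = 0.2797.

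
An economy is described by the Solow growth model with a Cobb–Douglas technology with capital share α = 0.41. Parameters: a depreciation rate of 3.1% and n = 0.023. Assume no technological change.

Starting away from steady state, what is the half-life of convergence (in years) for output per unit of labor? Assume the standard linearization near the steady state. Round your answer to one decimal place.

about 21.8 years

Near the steady state the convergence rate is λ = (1 − α)(n + δ).
λ = (1 − 0.41) × 0.054 = 0.59 × 0.054 = 0.03186
Half-life = ln 2 / λ = 0.6931 / 0.03186 ≈ 21.75 years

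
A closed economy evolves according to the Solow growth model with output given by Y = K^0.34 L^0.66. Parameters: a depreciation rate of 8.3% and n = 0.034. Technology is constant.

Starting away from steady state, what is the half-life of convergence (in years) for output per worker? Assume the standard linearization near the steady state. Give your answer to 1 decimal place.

about 9.0 years

Near the steady state the convergence rate is λ = (1 − α)(n + δ).
λ = (1 − 0.34) × 0.117 = 0.66 × 0.117 = 0.07722
Half-life = ln 2 / λ = 0.6931 / 0.07722 ≈ 8.98 years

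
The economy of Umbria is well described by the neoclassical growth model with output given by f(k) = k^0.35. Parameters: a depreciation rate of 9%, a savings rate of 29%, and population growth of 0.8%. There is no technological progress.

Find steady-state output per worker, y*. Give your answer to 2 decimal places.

y* ≈ 1.79

In steady state, investment equals break-even investment: s·k^α = (n + δ)·k.
Dividing both sides by k: k^(1−α) = s / (n + δ).
k^0.65 = 0.29 / (0.008 + 0.090) = 0.29 / 0.098 = 2.9592
k* = 2.9592^(1/0.65) ≈ 5.3074
y* = (k*)^α = 5.3074^0.35 ≈ 1.7935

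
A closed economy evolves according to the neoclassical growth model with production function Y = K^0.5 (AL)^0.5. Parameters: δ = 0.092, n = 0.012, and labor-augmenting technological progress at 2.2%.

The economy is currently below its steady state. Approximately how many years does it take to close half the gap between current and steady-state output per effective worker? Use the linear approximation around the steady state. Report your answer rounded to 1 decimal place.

Near the steady state the convergence rate is λ = (1 − α)(n + g + δ).
λ = (1 − 0.5) × 0.126 = 0.5 × 0.126 = 0.0630
Half-life = ln 2 / λ = 0.6931 / 0.0630 ≈ 11.00 years

about 11.0 years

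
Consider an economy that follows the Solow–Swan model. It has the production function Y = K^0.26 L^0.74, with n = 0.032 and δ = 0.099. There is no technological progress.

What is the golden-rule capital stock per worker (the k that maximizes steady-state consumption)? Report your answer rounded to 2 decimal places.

The golden rule sets f'(k) = n + δ, i.e. α·k^(α−1) = n + δ.
So k^(1−α) = α / (n + δ) = 0.26 / 0.131 = 1.9847.
k_gold = 1.9847^(1/0.74) ≈ 2.5252

k_gold ≈ 2.53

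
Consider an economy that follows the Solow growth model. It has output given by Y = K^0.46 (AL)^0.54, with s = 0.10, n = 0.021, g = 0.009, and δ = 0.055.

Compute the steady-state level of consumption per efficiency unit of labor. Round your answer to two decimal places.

c* ≈ 1.03

Steady state requires s·f(k) = (n + g + δ)·k, i.e. s·k^α = (n + g + δ)·k.
Rearranging, k^(1−α) = s / (n + g + δ).
k^0.54 = 0.10 / (0.021 + 0.009 + 0.055) = 0.10 / 0.085 = 1.1765
k* = 1.1765^(1/0.54) ≈ 1.3512
y* = (k*)^α = 1.3512^0.46 ≈ 1.1485
c* = (1 − s)·y* = (1 − 0.10) × 1.1485 ≈ 1.0337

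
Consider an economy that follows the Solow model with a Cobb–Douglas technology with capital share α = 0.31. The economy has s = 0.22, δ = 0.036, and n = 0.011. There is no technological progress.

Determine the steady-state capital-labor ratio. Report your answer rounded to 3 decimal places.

At the steady state, Δk = 0, so s·k^α = (n + δ)·k.
Dividing both sides by k: k^(1−α) = s / (n + δ).
k^0.69 = 0.22 / (0.011 + 0.036) = 0.22 / 0.047 = 4.6809
k* = 4.6809^(1/0.69) ≈ 9.3647

k* = 9.365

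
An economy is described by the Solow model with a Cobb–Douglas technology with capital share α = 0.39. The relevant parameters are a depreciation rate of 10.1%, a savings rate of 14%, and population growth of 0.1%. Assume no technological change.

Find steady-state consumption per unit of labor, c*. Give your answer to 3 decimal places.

c* = 1.053

In steady state, investment equals break-even investment: s·k^α = (n + δ)·k.
Dividing both sides by k: k^(1−α) = s / (n + δ).
k^0.61 = 0.14 / (0.001 + 0.101) = 0.14 / 0.102 = 1.3725
k* = 1.3725^(1/0.61) ≈ 1.6805
y* = (k*)^α = 1.6805^0.39 ≈ 1.2244
c* = (1 − s)·y* = (1 − 0.14) × 1.2244 ≈ 1.0530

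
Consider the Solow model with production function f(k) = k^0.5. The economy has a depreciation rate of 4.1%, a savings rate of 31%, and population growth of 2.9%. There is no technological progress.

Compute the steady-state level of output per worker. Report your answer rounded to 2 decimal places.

Steady state requires s·f(k) = (n + δ)·k, i.e. s·k^α = (n + δ)·k.
Dividing both sides by k: k^(1−α) = s / (n + δ).
k^0.5 = 0.31 / (0.029 + 0.041) = 0.31 / 0.070 = 4.4286
k* = 4.4286^(1/0.5) ≈ 19.6125
y* = (k*)^α = 19.6125^0.5 ≈ 4.4286

y* = 4.43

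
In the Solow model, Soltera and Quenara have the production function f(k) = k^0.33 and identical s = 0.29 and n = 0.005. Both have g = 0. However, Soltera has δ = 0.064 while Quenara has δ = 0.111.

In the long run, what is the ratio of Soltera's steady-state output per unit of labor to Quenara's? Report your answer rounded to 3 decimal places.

Steady-state y* = [s/(n + δ)]^(α/(1−α)), so the ratio is [ (s_S/(n + δ)_S) / (s_Q/(n + δ)_Q) ]^0.4925.
s_S/(n + δ)_S = 0.29/0.069 = 4.2029; s_Q/(n + δ)_Q = 0.29/0.116 = 2.5000.
Ratio = (4.2029/2.5000)^0.4925 = 1.6812^0.4925 ≈ 1.2916

ratio ≈ 1.292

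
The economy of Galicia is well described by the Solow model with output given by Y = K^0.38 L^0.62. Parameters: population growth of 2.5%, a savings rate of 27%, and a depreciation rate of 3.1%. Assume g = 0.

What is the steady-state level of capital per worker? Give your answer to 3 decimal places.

k* ≈ 12.644

At the steady state, Δk = 0, so s·k^α = (n + δ)·k.
Dividing both sides by k: k^(1−α) = s / (n + δ).
k^0.62 = 0.27 / (0.025 + 0.031) = 0.27 / 0.056 = 4.8214
k* = 4.8214^(1/0.62) ≈ 12.6442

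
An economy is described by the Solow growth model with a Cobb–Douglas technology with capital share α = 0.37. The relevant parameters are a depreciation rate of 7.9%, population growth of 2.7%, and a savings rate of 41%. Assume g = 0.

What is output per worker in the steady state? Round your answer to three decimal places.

In steady state, investment equals break-even investment: s·k^α = (n + δ)·k.
Rearranging, k^(1−α) = s / (n + δ).
k^0.63 = 0.41 / (0.027 + 0.079) = 0.41 / 0.106 = 3.8679
k* = 3.8679^(1/0.63) ≈ 8.5605
y* = (k*)^α = 8.5605^0.37 ≈ 2.2132

y* = 2.213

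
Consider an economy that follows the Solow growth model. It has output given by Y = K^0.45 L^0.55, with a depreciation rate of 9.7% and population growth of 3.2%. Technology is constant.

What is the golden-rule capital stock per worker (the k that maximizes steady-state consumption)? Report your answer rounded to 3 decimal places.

k_gold ≈ 9.696

The golden rule sets f'(k) = n + δ, i.e. α·k^(α−1) = n + δ.
So k^(1−α) = α / (n + δ) = 0.45 / 0.129 = 3.4884.
k_gold = 3.4884^(1/0.55) ≈ 9.6960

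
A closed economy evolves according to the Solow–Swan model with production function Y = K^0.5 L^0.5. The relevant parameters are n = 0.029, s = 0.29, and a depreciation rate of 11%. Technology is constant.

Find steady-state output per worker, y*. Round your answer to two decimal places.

y* ≈ 2.09

Steady state requires s·f(k) = (n + δ)·k, i.e. s·k^α = (n + δ)·k.
Dividing both sides by k: k^(1−α) = s / (n + δ).
k^0.5 = 0.29 / (0.029 + 0.110) = 0.29 / 0.139 = 2.0863
k* = 2.0863^(1/0.5) ≈ 4.3526
y* = (k*)^α = 4.3526^0.5 ≈ 2.0863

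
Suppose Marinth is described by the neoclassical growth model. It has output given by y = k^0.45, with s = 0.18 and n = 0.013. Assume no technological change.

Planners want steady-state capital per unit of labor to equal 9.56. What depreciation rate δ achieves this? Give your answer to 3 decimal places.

δ ≈ 0.039

At the steady state, Δk = 0, so s·k^α = (n + δ)·k.
So s / (n + δ) = (k*)^(1−α) = 9.56^0.55 = 3.4614.
Therefore n + δ = s / 3.4614 = 0.18 / 3.4614 = 0.0520, so δ = 0.0520 − 0.013 = 0.0390.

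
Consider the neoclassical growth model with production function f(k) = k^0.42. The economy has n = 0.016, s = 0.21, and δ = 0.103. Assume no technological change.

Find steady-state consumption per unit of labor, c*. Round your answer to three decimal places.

c* = 1.192

At the steady state, Δk = 0, so s·k^α = (n + δ)·k.
Dividing both sides by k: k^(1−α) = s / (n + δ).
k^0.58 = 0.21 / (0.016 + 0.103) = 0.21 / 0.119 = 1.7647
k* = 1.7647^(1/0.58) ≈ 2.6625
y* = (k*)^α = 2.6625^0.42 ≈ 1.5088
c* = (1 − s)·y* = (1 − 0.21) × 1.5088 ≈ 1.1920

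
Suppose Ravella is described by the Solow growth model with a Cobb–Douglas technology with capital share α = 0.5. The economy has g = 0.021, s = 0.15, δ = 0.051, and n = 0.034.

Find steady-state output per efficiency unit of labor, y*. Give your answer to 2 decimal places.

Steady state requires s·f(k) = (n + g + δ)·k, i.e. s·k^α = (n + g + δ)·k.
Rearranging, k^(1−α) = s / (n + g + δ).
k^0.5 = 0.15 / (0.034 + 0.021 + 0.051) = 0.15 / 0.106 = 1.4151
k* = 1.4151^(1/0.5) ≈ 2.0025
y* = (k*)^α = 2.0025^0.5 ≈ 1.4151

y* ≈ 1.42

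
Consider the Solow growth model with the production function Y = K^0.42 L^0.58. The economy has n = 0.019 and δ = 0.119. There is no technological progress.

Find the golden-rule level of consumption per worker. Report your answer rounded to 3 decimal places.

At the golden rule, f'(k) = n + δ, so α·k^(α−1) = n + δ and k_gold = (α/(n + δ))^(1/(1−α)).
k_gold = (0.42/0.138)^(1/0.58) = 3.0435^1.7241 ≈ 6.8137
c_gold = f(k_gold) − (n + δ)·k_gold = 2.2388 − 0.138×6.8137 ≈ 1.2985

c_gold ≈ 1.299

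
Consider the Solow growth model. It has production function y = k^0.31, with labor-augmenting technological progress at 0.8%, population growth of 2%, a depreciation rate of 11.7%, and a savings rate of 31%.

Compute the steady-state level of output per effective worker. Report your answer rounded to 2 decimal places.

y* ≈ 1.41

Steady state requires s·f(k) = (n + g + δ)·k, i.e. s·k^α = (n + g + δ)·k.
Dividing both sides by k: k^(1−α) = s / (n + g + δ).
k^0.69 = 0.31 / (0.020 + 0.008 + 0.117) = 0.31 / 0.145 = 2.1379
k* = 2.1379^(1/0.69) ≈ 3.0078
y* = (k*)^α = 3.0078^0.31 ≈ 1.4069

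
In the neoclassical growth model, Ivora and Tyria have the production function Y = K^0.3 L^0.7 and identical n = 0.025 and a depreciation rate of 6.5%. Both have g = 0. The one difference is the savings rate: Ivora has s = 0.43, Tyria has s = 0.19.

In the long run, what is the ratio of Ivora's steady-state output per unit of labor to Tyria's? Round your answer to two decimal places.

Steady-state y* = [s/(n + δ)]^(α/(1−α)), so the ratio is [ (s_I/(n + δ)_I) / (s_T/(n + δ)_T) ]^0.4286.
s_I/(n + δ)_I = 0.43/0.090 = 4.7778; s_T/(n + δ)_T = 0.19/0.090 = 2.1111.
Ratio = (4.7778/2.1111)^0.4286 = 2.2632^0.4286 ≈ 1.4192

y*_I / y*_T ≈ 1.42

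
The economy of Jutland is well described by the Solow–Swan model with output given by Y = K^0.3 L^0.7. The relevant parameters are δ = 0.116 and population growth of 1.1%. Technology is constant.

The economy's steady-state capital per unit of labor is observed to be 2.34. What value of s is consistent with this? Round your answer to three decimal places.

At the steady state, Δk = 0, so s·k^α = (n + δ)·k.
So s / (n + δ) = (k*)^(1−α) = 2.34^0.7 = 1.8132.
Therefore s = 1.8132 × (n + δ) = 1.8132 × 0.127 = 0.2303.

s ≈ 0.230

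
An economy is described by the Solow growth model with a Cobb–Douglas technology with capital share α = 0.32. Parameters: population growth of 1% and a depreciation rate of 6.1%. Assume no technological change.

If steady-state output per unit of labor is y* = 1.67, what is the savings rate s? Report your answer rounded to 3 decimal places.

Steady state requires s·f(k) = (n + δ)·k, i.e. s·k^α = (n + δ)·k.
Since y* = [s/(n + δ)]^(α/(1−α)), we have s/(n + δ) = (y*)^((1−α)/α) = 1.67^2.125 = 2.9735.
Therefore s = 2.9735 × (n + δ) = 2.9735 × 0.071 = 0.2111.

s ≈ 0.211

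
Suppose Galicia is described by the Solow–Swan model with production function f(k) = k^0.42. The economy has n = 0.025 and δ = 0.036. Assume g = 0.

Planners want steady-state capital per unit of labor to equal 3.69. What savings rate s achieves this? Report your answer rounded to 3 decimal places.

At the steady state, Δk = 0, so s·k^α = (n + δ)·k.
So s / (n + δ) = (k*)^(1−α) = 3.69^0.58 = 2.1324.
Therefore s = 2.1324 × (n + δ) = 2.1324 × 0.061 = 0.1301.

s ≈ 0.130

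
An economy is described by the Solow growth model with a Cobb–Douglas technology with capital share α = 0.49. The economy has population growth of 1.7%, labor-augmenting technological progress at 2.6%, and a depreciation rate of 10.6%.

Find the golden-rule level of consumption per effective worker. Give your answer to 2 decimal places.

c_gold ≈ 1.60

At the golden rule, f'(k) = n + g + δ, so α·k^(α−1) = n + g + δ and k_gold = (α/(n + g + δ))^(1/(1−α)).
k_gold = (0.49/0.149)^(1/0.51) = 3.2886^1.9608 ≈ 10.3218
c_gold = f(k_gold) − (n + g + δ)·k_gold = 3.1386 − 0.149×10.3218 ≈ 1.6007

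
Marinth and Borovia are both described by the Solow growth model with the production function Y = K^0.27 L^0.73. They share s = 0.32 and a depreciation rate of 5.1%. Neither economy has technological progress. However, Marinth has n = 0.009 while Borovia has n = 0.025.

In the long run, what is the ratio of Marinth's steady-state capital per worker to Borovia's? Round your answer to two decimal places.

k*_M / k*_B ≈ 1.38

Steady-state k* = [s/(n + δ)]^(1/(1−α)), so the ratio is [ (s_M/(n + δ)_M) / (s_B/(n + δ)_B) ]^1.3699.
s_M/(n + δ)_M = 0.32/0.060 = 5.3333; s_B/(n + δ)_B = 0.32/0.076 = 4.2105.
Ratio = (5.3333/4.2105)^1.3699 = 1.2667^1.3699 ≈ 1.3825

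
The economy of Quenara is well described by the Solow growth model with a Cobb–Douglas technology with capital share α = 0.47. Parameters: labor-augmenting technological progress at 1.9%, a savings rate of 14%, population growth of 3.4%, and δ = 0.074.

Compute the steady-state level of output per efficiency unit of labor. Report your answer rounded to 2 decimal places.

At the steady state, Δk = 0, so s·k^α = (n + g + δ)·k.
Dividing both sides by k: k^(1−α) = s / (n + g + δ).
k^0.53 = 0.14 / (0.034 + 0.019 + 0.074) = 0.14 / 0.127 = 1.1024
k* = 1.1024^(1/0.53) ≈ 1.2019
y* = (k*)^α = 1.2019^0.47 ≈ 1.0903

y* = 1.09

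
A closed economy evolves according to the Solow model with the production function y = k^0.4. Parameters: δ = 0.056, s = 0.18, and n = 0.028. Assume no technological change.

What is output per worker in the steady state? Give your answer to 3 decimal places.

In steady state, investment equals break-even investment: s·k^α = (n + δ)·k.
Dividing both sides by k: k^(1−α) = s / (n + δ).
k^0.6 = 0.18 / (0.028 + 0.056) = 0.18 / 0.084 = 2.1429
k* = 2.1429^(1/0.6) ≈ 3.5618
y* = (k*)^α = 3.5618^0.4 ≈ 1.6621

y* = 1.662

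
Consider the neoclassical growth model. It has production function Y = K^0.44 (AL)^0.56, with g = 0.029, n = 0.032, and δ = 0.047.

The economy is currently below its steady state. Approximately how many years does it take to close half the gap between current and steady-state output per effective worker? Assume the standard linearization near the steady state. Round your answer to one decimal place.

t_½ ≈ 11.5 years

Near the steady state the convergence rate is λ = (1 − α)(n + g + δ).
λ = (1 − 0.44) × 0.108 = 0.56 × 0.108 = 0.06048
Half-life = ln 2 / λ = 0.6931 / 0.06048 ≈ 11.46 years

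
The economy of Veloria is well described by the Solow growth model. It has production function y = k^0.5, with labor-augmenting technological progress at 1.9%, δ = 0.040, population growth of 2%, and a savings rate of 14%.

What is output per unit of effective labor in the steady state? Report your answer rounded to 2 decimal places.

At the steady state, Δk = 0, so s·k^α = (n + g + δ)·k.
Rearranging, k^(1−α) = s / (n + g + δ).
k^0.5 = 0.14 / (0.020 + 0.019 + 0.040) = 0.14 / 0.079 = 1.7722
k* = 1.7722^(1/0.5) ≈ 3.1407
y* = (k*)^α = 3.1407^0.5 ≈ 1.7722

y* ≈ 1.77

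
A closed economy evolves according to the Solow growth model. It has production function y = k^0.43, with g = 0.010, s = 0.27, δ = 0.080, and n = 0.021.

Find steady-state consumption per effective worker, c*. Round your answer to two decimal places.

In steady state, investment equals break-even investment: s·k^α = (n + g + δ)·k.
Dividing both sides by k: k^(1−α) = s / (n + g + δ).
k^0.57 = 0.27 / (0.021 + 0.010 + 0.080) = 0.27 / 0.111 = 2.4324
k* = 2.4324^(1/0.57) ≈ 4.7561
y* = (k*)^α = 4.7561^0.43 ≈ 1.9553
c* = (1 − s)·y* = (1 − 0.27) × 1.9553 ≈ 1.4274

c* ≈ 1.43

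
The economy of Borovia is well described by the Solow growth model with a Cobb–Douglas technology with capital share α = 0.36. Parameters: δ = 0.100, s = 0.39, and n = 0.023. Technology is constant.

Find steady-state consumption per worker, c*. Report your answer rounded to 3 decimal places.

In steady state, investment equals break-even investment: s·k^α = (n + δ)·k.
Dividing both sides by k: k^(1−α) = s / (n + δ).
k^0.64 = 0.39 / (0.023 + 0.100) = 0.39 / 0.123 = 3.1707
k* = 3.1707^(1/0.64) ≈ 6.0681
y* = (k*)^α = 6.0681^0.36 ≈ 1.9138
c* = (1 − s)·y* = (1 − 0.39) × 1.9138 ≈ 1.1674

c* = 1.167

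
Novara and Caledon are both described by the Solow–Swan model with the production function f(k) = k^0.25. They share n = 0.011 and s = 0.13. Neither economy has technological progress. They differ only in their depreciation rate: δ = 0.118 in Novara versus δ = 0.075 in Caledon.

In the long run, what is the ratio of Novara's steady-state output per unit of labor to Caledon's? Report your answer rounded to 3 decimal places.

Steady-state y* = [s/(n + δ)]^(α/(1−α)), so the ratio is [ (s_N/(n + δ)_N) / (s_C/(n + δ)_C) ]^0.3333.
s_N/(n + δ)_N = 0.13/0.129 = 1.0078; s_C/(n + δ)_C = 0.13/0.086 = 1.5116.
Ratio = (1.0078/1.5116)^0.3333 = 0.6667^0.3333 ≈ 0.8736

y*_N / y*_C ≈ 0.874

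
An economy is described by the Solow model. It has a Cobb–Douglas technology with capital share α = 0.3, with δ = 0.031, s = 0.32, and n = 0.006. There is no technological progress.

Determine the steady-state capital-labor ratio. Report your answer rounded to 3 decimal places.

Steady state requires s·f(k) = (n + δ)·k, i.e. s·k^α = (n + δ)·k.
Dividing both sides by k: k^(1−α) = s / (n + δ).
k^0.7 = 0.32 / (0.006 + 0.031) = 0.32 / 0.037 = 8.6486
k* = 8.6486^(1/0.7) ≈ 21.8019

k* ≈ 21.802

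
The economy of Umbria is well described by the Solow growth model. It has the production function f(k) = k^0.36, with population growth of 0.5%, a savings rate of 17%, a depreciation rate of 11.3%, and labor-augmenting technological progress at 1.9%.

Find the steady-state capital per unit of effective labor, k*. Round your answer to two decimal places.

In steady state, investment equals break-even investment: s·k^α = (n + g + δ)·k.
Dividing both sides by k: k^(1−α) = s / (n + g + δ).
k^0.64 = 0.17 / (0.005 + 0.019 + 0.113) = 0.17 / 0.137 = 1.2409
k* = 1.2409^(1/0.64) ≈ 1.4011

k* = 1.40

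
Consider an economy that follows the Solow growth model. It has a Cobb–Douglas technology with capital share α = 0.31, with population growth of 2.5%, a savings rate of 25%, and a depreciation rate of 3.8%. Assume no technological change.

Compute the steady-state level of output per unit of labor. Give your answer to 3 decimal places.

y* = 1.858

In steady state, investment equals break-even investment: s·k^α = (n + δ)·k.
Rearranging, k^(1−α) = s / (n + δ).
k^0.69 = 0.25 / (0.025 + 0.038) = 0.25 / 0.063 = 3.9683
k* = 3.9683^(1/0.69) ≈ 7.3713
y* = (k*)^α = 7.3713^0.31 ≈ 1.8575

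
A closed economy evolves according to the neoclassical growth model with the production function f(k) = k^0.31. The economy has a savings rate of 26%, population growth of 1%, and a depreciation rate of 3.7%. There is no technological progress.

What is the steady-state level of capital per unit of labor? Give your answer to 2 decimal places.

k* = 11.93

At the steady state, Δk = 0, so s·k^α = (n + δ)·k.
Rearranging, k^(1−α) = s / (n + δ).
k^0.69 = 0.26 / (0.010 + 0.037) = 0.26 / 0.047 = 5.5319
k* = 5.5319^(1/0.69) ≈ 11.9297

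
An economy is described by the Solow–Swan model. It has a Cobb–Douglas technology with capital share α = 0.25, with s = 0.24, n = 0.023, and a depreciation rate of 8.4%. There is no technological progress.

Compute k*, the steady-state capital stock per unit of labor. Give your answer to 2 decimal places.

k* = 2.94

Steady state requires s·f(k) = (n + δ)·k, i.e. s·k^α = (n + δ)·k.
Dividing both sides by k: k^(1−α) = s / (n + δ).
k^0.75 = 0.24 / (0.023 + 0.084) = 0.24 / 0.107 = 2.2430
k* = 2.2430^(1/0.75) ≈ 2.9361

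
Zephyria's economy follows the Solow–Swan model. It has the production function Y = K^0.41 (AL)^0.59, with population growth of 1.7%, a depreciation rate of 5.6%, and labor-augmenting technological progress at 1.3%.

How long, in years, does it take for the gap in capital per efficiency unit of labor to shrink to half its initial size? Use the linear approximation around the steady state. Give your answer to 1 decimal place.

about 13.7 years

Near the steady state the convergence rate is λ = (1 − α)(n + g + δ).
λ = (1 − 0.41) × 0.086 = 0.59 × 0.086 = 0.05074
Half-life = ln 2 / λ = 0.6931 / 0.05074 ≈ 13.66 years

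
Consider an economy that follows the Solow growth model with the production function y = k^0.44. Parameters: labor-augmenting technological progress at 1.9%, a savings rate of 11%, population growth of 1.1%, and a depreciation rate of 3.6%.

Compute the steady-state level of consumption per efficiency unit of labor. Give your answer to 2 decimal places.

c* ≈ 1.33

Steady state requires s·f(k) = (n + g + δ)·k, i.e. s·k^α = (n + g + δ)·k.
Dividing both sides by k: k^(1−α) = s / (n + g + δ).
k^0.56 = 0.11 / (0.011 + 0.019 + 0.036) = 0.11 / 0.066 = 1.6667
k* = 1.6667^(1/0.56) ≈ 2.4899
y* = (k*)^α = 2.4899^0.44 ≈ 1.4939
c* = (1 − s)·y* = (1 − 0.11) × 1.4939 ≈ 1.3296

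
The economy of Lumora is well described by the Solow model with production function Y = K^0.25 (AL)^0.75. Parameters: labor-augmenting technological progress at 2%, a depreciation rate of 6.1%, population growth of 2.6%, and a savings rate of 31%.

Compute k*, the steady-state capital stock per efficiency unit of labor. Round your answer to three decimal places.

In steady state, investment equals break-even investment: s·k^α = (n + g + δ)·k.
Dividing both sides by k: k^(1−α) = s / (n + g + δ).
k^0.75 = 0.31 / (0.026 + 0.020 + 0.061) = 0.31 / 0.107 = 2.8972
k* = 2.8972^(1/0.75) ≈ 4.1302

k* ≈ 4.130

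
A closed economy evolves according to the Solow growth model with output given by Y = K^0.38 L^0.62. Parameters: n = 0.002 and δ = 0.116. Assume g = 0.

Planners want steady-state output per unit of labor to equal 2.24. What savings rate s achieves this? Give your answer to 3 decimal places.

Steady state requires s·f(k) = (n + δ)·k, i.e. s·k^α = (n + δ)·k.
Since y* = [s/(n + δ)]^(α/(1−α)), we have s/(n + δ) = (y*)^((1−α)/α) = 2.24^1.6316 = 3.7279.
Therefore s = 3.7279 × (n + δ) = 3.7279 × 0.118 = 0.4399.

s ≈ 0.440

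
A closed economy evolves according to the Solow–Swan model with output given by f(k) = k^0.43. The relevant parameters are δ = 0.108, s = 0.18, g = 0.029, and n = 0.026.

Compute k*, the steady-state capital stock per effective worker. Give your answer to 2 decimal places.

At the steady state, Δk = 0, so s·k^α = (n + g + δ)·k.
Rearranging, k^(1−α) = s / (n + g + δ).
k^0.57 = 0.18 / (0.026 + 0.029 + 0.108) = 0.18 / 0.163 = 1.1043
k* = 1.1043^(1/0.57) ≈ 1.1901

k* ≈ 1.19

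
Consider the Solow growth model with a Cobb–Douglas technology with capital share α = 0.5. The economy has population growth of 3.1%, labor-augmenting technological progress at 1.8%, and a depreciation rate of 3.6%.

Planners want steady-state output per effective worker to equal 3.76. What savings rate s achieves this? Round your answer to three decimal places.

At the steady state, Δk = 0, so s·k^α = (n + g + δ)·k.
Since y* = [s/(n + g + δ)]^(α/(1−α)), we have s/(n + g + δ) = (y*)^((1−α)/α) = 3.76^1 = 3.7600.
Therefore s = 3.7600 × (n + g + δ) = 3.7600 × 0.085 = 0.3196.

s ≈ 0.320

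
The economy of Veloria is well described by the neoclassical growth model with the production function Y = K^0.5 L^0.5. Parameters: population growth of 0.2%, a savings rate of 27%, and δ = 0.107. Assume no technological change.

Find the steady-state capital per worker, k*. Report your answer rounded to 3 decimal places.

In steady state, investment equals break-even investment: s·k^α = (n + δ)·k.
Rearranging, k^(1−α) = s / (n + δ).
k^0.5 = 0.27 / (0.002 + 0.107) = 0.27 / 0.109 = 2.4771
k* = 2.4771^(1/0.5) ≈ 6.1360

k* = 6.136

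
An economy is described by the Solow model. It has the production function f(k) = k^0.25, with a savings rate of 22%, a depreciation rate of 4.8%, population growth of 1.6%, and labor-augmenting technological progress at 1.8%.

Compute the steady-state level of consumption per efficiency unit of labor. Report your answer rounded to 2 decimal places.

c* ≈ 1.08

In steady state, investment equals break-even investment: s·k^α = (n + g + δ)·k.
Rearranging, k^(1−α) = s / (n + g + δ).
k^0.75 = 0.22 / (0.016 + 0.018 + 0.048) = 0.22 / 0.082 = 2.6829
k* = 2.6829^(1/0.75) ≈ 3.7280
y* = (k*)^α = 3.7280^0.25 ≈ 1.3895
c* = (1 − s)·y* = (1 − 0.22) × 1.3895 ≈ 1.0838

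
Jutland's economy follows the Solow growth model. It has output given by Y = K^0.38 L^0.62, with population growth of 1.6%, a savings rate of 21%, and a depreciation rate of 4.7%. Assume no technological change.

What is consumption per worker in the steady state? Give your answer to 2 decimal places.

c* = 1.65

At the steady state, Δk = 0, so s·k^α = (n + δ)·k.
Rearranging, k^(1−α) = s / (n + δ).
k^0.62 = 0.21 / (0.016 + 0.047) = 0.21 / 0.063 = 3.3333
k* = 3.3333^(1/0.62) ≈ 6.9718
y* = (k*)^α = 6.9718^0.38 ≈ 2.0916
c* = (1 − s)·y* = (1 − 0.21) × 2.0916 ≈ 1.6524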